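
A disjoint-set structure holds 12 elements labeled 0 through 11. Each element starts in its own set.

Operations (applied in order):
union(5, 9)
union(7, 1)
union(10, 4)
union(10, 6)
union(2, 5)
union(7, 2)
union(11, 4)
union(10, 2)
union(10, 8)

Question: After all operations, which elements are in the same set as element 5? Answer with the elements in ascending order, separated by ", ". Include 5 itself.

Answer: 1, 2, 4, 5, 6, 7, 8, 9, 10, 11

Derivation:
Step 1: union(5, 9) -> merged; set of 5 now {5, 9}
Step 2: union(7, 1) -> merged; set of 7 now {1, 7}
Step 3: union(10, 4) -> merged; set of 10 now {4, 10}
Step 4: union(10, 6) -> merged; set of 10 now {4, 6, 10}
Step 5: union(2, 5) -> merged; set of 2 now {2, 5, 9}
Step 6: union(7, 2) -> merged; set of 7 now {1, 2, 5, 7, 9}
Step 7: union(11, 4) -> merged; set of 11 now {4, 6, 10, 11}
Step 8: union(10, 2) -> merged; set of 10 now {1, 2, 4, 5, 6, 7, 9, 10, 11}
Step 9: union(10, 8) -> merged; set of 10 now {1, 2, 4, 5, 6, 7, 8, 9, 10, 11}
Component of 5: {1, 2, 4, 5, 6, 7, 8, 9, 10, 11}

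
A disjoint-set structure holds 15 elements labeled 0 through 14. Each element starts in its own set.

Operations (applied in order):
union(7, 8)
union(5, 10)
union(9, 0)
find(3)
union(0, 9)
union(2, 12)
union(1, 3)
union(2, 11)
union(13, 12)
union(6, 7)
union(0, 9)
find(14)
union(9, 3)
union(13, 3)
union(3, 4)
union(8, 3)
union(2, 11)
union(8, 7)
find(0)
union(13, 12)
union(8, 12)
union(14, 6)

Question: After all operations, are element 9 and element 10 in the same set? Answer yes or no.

Step 1: union(7, 8) -> merged; set of 7 now {7, 8}
Step 2: union(5, 10) -> merged; set of 5 now {5, 10}
Step 3: union(9, 0) -> merged; set of 9 now {0, 9}
Step 4: find(3) -> no change; set of 3 is {3}
Step 5: union(0, 9) -> already same set; set of 0 now {0, 9}
Step 6: union(2, 12) -> merged; set of 2 now {2, 12}
Step 7: union(1, 3) -> merged; set of 1 now {1, 3}
Step 8: union(2, 11) -> merged; set of 2 now {2, 11, 12}
Step 9: union(13, 12) -> merged; set of 13 now {2, 11, 12, 13}
Step 10: union(6, 7) -> merged; set of 6 now {6, 7, 8}
Step 11: union(0, 9) -> already same set; set of 0 now {0, 9}
Step 12: find(14) -> no change; set of 14 is {14}
Step 13: union(9, 3) -> merged; set of 9 now {0, 1, 3, 9}
Step 14: union(13, 3) -> merged; set of 13 now {0, 1, 2, 3, 9, 11, 12, 13}
Step 15: union(3, 4) -> merged; set of 3 now {0, 1, 2, 3, 4, 9, 11, 12, 13}
Step 16: union(8, 3) -> merged; set of 8 now {0, 1, 2, 3, 4, 6, 7, 8, 9, 11, 12, 13}
Step 17: union(2, 11) -> already same set; set of 2 now {0, 1, 2, 3, 4, 6, 7, 8, 9, 11, 12, 13}
Step 18: union(8, 7) -> already same set; set of 8 now {0, 1, 2, 3, 4, 6, 7, 8, 9, 11, 12, 13}
Step 19: find(0) -> no change; set of 0 is {0, 1, 2, 3, 4, 6, 7, 8, 9, 11, 12, 13}
Step 20: union(13, 12) -> already same set; set of 13 now {0, 1, 2, 3, 4, 6, 7, 8, 9, 11, 12, 13}
Step 21: union(8, 12) -> already same set; set of 8 now {0, 1, 2, 3, 4, 6, 7, 8, 9, 11, 12, 13}
Step 22: union(14, 6) -> merged; set of 14 now {0, 1, 2, 3, 4, 6, 7, 8, 9, 11, 12, 13, 14}
Set of 9: {0, 1, 2, 3, 4, 6, 7, 8, 9, 11, 12, 13, 14}; 10 is not a member.

Answer: no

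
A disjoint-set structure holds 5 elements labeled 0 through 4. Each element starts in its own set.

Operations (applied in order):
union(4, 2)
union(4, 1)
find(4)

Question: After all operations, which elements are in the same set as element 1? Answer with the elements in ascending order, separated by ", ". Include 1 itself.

Step 1: union(4, 2) -> merged; set of 4 now {2, 4}
Step 2: union(4, 1) -> merged; set of 4 now {1, 2, 4}
Step 3: find(4) -> no change; set of 4 is {1, 2, 4}
Component of 1: {1, 2, 4}

Answer: 1, 2, 4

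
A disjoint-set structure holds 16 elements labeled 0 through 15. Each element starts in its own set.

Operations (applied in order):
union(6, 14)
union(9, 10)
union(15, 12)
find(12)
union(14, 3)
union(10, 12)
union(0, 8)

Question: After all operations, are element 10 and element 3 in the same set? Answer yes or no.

Answer: no

Derivation:
Step 1: union(6, 14) -> merged; set of 6 now {6, 14}
Step 2: union(9, 10) -> merged; set of 9 now {9, 10}
Step 3: union(15, 12) -> merged; set of 15 now {12, 15}
Step 4: find(12) -> no change; set of 12 is {12, 15}
Step 5: union(14, 3) -> merged; set of 14 now {3, 6, 14}
Step 6: union(10, 12) -> merged; set of 10 now {9, 10, 12, 15}
Step 7: union(0, 8) -> merged; set of 0 now {0, 8}
Set of 10: {9, 10, 12, 15}; 3 is not a member.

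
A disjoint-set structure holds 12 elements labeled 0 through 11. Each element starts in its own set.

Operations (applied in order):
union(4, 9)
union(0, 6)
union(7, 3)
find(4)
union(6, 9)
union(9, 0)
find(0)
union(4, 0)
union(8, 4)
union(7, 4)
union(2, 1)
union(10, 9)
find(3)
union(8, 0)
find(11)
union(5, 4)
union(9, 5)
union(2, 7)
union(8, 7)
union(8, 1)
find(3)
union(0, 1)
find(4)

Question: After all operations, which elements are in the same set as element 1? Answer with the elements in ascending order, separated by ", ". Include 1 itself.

Answer: 0, 1, 2, 3, 4, 5, 6, 7, 8, 9, 10

Derivation:
Step 1: union(4, 9) -> merged; set of 4 now {4, 9}
Step 2: union(0, 6) -> merged; set of 0 now {0, 6}
Step 3: union(7, 3) -> merged; set of 7 now {3, 7}
Step 4: find(4) -> no change; set of 4 is {4, 9}
Step 5: union(6, 9) -> merged; set of 6 now {0, 4, 6, 9}
Step 6: union(9, 0) -> already same set; set of 9 now {0, 4, 6, 9}
Step 7: find(0) -> no change; set of 0 is {0, 4, 6, 9}
Step 8: union(4, 0) -> already same set; set of 4 now {0, 4, 6, 9}
Step 9: union(8, 4) -> merged; set of 8 now {0, 4, 6, 8, 9}
Step 10: union(7, 4) -> merged; set of 7 now {0, 3, 4, 6, 7, 8, 9}
Step 11: union(2, 1) -> merged; set of 2 now {1, 2}
Step 12: union(10, 9) -> merged; set of 10 now {0, 3, 4, 6, 7, 8, 9, 10}
Step 13: find(3) -> no change; set of 3 is {0, 3, 4, 6, 7, 8, 9, 10}
Step 14: union(8, 0) -> already same set; set of 8 now {0, 3, 4, 6, 7, 8, 9, 10}
Step 15: find(11) -> no change; set of 11 is {11}
Step 16: union(5, 4) -> merged; set of 5 now {0, 3, 4, 5, 6, 7, 8, 9, 10}
Step 17: union(9, 5) -> already same set; set of 9 now {0, 3, 4, 5, 6, 7, 8, 9, 10}
Step 18: union(2, 7) -> merged; set of 2 now {0, 1, 2, 3, 4, 5, 6, 7, 8, 9, 10}
Step 19: union(8, 7) -> already same set; set of 8 now {0, 1, 2, 3, 4, 5, 6, 7, 8, 9, 10}
Step 20: union(8, 1) -> already same set; set of 8 now {0, 1, 2, 3, 4, 5, 6, 7, 8, 9, 10}
Step 21: find(3) -> no change; set of 3 is {0, 1, 2, 3, 4, 5, 6, 7, 8, 9, 10}
Step 22: union(0, 1) -> already same set; set of 0 now {0, 1, 2, 3, 4, 5, 6, 7, 8, 9, 10}
Step 23: find(4) -> no change; set of 4 is {0, 1, 2, 3, 4, 5, 6, 7, 8, 9, 10}
Component of 1: {0, 1, 2, 3, 4, 5, 6, 7, 8, 9, 10}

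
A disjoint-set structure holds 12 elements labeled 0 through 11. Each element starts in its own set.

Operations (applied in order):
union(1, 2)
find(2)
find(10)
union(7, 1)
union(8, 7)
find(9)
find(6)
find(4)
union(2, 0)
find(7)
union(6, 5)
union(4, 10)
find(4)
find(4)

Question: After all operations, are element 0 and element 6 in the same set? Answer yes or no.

Answer: no

Derivation:
Step 1: union(1, 2) -> merged; set of 1 now {1, 2}
Step 2: find(2) -> no change; set of 2 is {1, 2}
Step 3: find(10) -> no change; set of 10 is {10}
Step 4: union(7, 1) -> merged; set of 7 now {1, 2, 7}
Step 5: union(8, 7) -> merged; set of 8 now {1, 2, 7, 8}
Step 6: find(9) -> no change; set of 9 is {9}
Step 7: find(6) -> no change; set of 6 is {6}
Step 8: find(4) -> no change; set of 4 is {4}
Step 9: union(2, 0) -> merged; set of 2 now {0, 1, 2, 7, 8}
Step 10: find(7) -> no change; set of 7 is {0, 1, 2, 7, 8}
Step 11: union(6, 5) -> merged; set of 6 now {5, 6}
Step 12: union(4, 10) -> merged; set of 4 now {4, 10}
Step 13: find(4) -> no change; set of 4 is {4, 10}
Step 14: find(4) -> no change; set of 4 is {4, 10}
Set of 0: {0, 1, 2, 7, 8}; 6 is not a member.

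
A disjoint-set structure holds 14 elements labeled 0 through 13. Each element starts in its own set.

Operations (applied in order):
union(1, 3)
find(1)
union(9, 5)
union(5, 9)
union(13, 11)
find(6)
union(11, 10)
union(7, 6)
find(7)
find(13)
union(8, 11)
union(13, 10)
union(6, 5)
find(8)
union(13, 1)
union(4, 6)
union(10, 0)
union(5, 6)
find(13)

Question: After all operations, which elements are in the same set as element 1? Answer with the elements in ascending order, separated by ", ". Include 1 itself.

Step 1: union(1, 3) -> merged; set of 1 now {1, 3}
Step 2: find(1) -> no change; set of 1 is {1, 3}
Step 3: union(9, 5) -> merged; set of 9 now {5, 9}
Step 4: union(5, 9) -> already same set; set of 5 now {5, 9}
Step 5: union(13, 11) -> merged; set of 13 now {11, 13}
Step 6: find(6) -> no change; set of 6 is {6}
Step 7: union(11, 10) -> merged; set of 11 now {10, 11, 13}
Step 8: union(7, 6) -> merged; set of 7 now {6, 7}
Step 9: find(7) -> no change; set of 7 is {6, 7}
Step 10: find(13) -> no change; set of 13 is {10, 11, 13}
Step 11: union(8, 11) -> merged; set of 8 now {8, 10, 11, 13}
Step 12: union(13, 10) -> already same set; set of 13 now {8, 10, 11, 13}
Step 13: union(6, 5) -> merged; set of 6 now {5, 6, 7, 9}
Step 14: find(8) -> no change; set of 8 is {8, 10, 11, 13}
Step 15: union(13, 1) -> merged; set of 13 now {1, 3, 8, 10, 11, 13}
Step 16: union(4, 6) -> merged; set of 4 now {4, 5, 6, 7, 9}
Step 17: union(10, 0) -> merged; set of 10 now {0, 1, 3, 8, 10, 11, 13}
Step 18: union(5, 6) -> already same set; set of 5 now {4, 5, 6, 7, 9}
Step 19: find(13) -> no change; set of 13 is {0, 1, 3, 8, 10, 11, 13}
Component of 1: {0, 1, 3, 8, 10, 11, 13}

Answer: 0, 1, 3, 8, 10, 11, 13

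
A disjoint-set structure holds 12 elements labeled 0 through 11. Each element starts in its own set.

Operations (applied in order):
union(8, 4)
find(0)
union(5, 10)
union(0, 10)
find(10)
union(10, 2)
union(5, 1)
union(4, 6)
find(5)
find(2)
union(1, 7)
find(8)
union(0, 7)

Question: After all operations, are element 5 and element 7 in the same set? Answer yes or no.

Answer: yes

Derivation:
Step 1: union(8, 4) -> merged; set of 8 now {4, 8}
Step 2: find(0) -> no change; set of 0 is {0}
Step 3: union(5, 10) -> merged; set of 5 now {5, 10}
Step 4: union(0, 10) -> merged; set of 0 now {0, 5, 10}
Step 5: find(10) -> no change; set of 10 is {0, 5, 10}
Step 6: union(10, 2) -> merged; set of 10 now {0, 2, 5, 10}
Step 7: union(5, 1) -> merged; set of 5 now {0, 1, 2, 5, 10}
Step 8: union(4, 6) -> merged; set of 4 now {4, 6, 8}
Step 9: find(5) -> no change; set of 5 is {0, 1, 2, 5, 10}
Step 10: find(2) -> no change; set of 2 is {0, 1, 2, 5, 10}
Step 11: union(1, 7) -> merged; set of 1 now {0, 1, 2, 5, 7, 10}
Step 12: find(8) -> no change; set of 8 is {4, 6, 8}
Step 13: union(0, 7) -> already same set; set of 0 now {0, 1, 2, 5, 7, 10}
Set of 5: {0, 1, 2, 5, 7, 10}; 7 is a member.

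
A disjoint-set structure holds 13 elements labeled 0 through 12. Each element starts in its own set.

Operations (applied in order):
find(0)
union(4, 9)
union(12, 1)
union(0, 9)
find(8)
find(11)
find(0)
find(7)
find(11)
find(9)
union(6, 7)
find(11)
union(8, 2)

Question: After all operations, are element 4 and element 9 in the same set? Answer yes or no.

Step 1: find(0) -> no change; set of 0 is {0}
Step 2: union(4, 9) -> merged; set of 4 now {4, 9}
Step 3: union(12, 1) -> merged; set of 12 now {1, 12}
Step 4: union(0, 9) -> merged; set of 0 now {0, 4, 9}
Step 5: find(8) -> no change; set of 8 is {8}
Step 6: find(11) -> no change; set of 11 is {11}
Step 7: find(0) -> no change; set of 0 is {0, 4, 9}
Step 8: find(7) -> no change; set of 7 is {7}
Step 9: find(11) -> no change; set of 11 is {11}
Step 10: find(9) -> no change; set of 9 is {0, 4, 9}
Step 11: union(6, 7) -> merged; set of 6 now {6, 7}
Step 12: find(11) -> no change; set of 11 is {11}
Step 13: union(8, 2) -> merged; set of 8 now {2, 8}
Set of 4: {0, 4, 9}; 9 is a member.

Answer: yes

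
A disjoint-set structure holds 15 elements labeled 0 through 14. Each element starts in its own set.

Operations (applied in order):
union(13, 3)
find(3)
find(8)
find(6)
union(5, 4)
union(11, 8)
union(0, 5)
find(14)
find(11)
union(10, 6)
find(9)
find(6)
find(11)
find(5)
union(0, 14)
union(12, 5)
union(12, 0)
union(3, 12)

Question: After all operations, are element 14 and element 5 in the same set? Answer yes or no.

Answer: yes

Derivation:
Step 1: union(13, 3) -> merged; set of 13 now {3, 13}
Step 2: find(3) -> no change; set of 3 is {3, 13}
Step 3: find(8) -> no change; set of 8 is {8}
Step 4: find(6) -> no change; set of 6 is {6}
Step 5: union(5, 4) -> merged; set of 5 now {4, 5}
Step 6: union(11, 8) -> merged; set of 11 now {8, 11}
Step 7: union(0, 5) -> merged; set of 0 now {0, 4, 5}
Step 8: find(14) -> no change; set of 14 is {14}
Step 9: find(11) -> no change; set of 11 is {8, 11}
Step 10: union(10, 6) -> merged; set of 10 now {6, 10}
Step 11: find(9) -> no change; set of 9 is {9}
Step 12: find(6) -> no change; set of 6 is {6, 10}
Step 13: find(11) -> no change; set of 11 is {8, 11}
Step 14: find(5) -> no change; set of 5 is {0, 4, 5}
Step 15: union(0, 14) -> merged; set of 0 now {0, 4, 5, 14}
Step 16: union(12, 5) -> merged; set of 12 now {0, 4, 5, 12, 14}
Step 17: union(12, 0) -> already same set; set of 12 now {0, 4, 5, 12, 14}
Step 18: union(3, 12) -> merged; set of 3 now {0, 3, 4, 5, 12, 13, 14}
Set of 14: {0, 3, 4, 5, 12, 13, 14}; 5 is a member.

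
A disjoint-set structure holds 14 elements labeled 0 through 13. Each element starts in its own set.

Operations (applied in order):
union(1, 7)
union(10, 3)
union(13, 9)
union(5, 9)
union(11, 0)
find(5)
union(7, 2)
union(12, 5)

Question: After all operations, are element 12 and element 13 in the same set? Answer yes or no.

Step 1: union(1, 7) -> merged; set of 1 now {1, 7}
Step 2: union(10, 3) -> merged; set of 10 now {3, 10}
Step 3: union(13, 9) -> merged; set of 13 now {9, 13}
Step 4: union(5, 9) -> merged; set of 5 now {5, 9, 13}
Step 5: union(11, 0) -> merged; set of 11 now {0, 11}
Step 6: find(5) -> no change; set of 5 is {5, 9, 13}
Step 7: union(7, 2) -> merged; set of 7 now {1, 2, 7}
Step 8: union(12, 5) -> merged; set of 12 now {5, 9, 12, 13}
Set of 12: {5, 9, 12, 13}; 13 is a member.

Answer: yes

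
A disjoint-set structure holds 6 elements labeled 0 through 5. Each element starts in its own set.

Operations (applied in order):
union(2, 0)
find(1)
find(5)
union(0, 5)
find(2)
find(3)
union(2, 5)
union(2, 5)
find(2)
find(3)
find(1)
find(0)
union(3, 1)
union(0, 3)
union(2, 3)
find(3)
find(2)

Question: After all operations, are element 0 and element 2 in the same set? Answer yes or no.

Answer: yes

Derivation:
Step 1: union(2, 0) -> merged; set of 2 now {0, 2}
Step 2: find(1) -> no change; set of 1 is {1}
Step 3: find(5) -> no change; set of 5 is {5}
Step 4: union(0, 5) -> merged; set of 0 now {0, 2, 5}
Step 5: find(2) -> no change; set of 2 is {0, 2, 5}
Step 6: find(3) -> no change; set of 3 is {3}
Step 7: union(2, 5) -> already same set; set of 2 now {0, 2, 5}
Step 8: union(2, 5) -> already same set; set of 2 now {0, 2, 5}
Step 9: find(2) -> no change; set of 2 is {0, 2, 5}
Step 10: find(3) -> no change; set of 3 is {3}
Step 11: find(1) -> no change; set of 1 is {1}
Step 12: find(0) -> no change; set of 0 is {0, 2, 5}
Step 13: union(3, 1) -> merged; set of 3 now {1, 3}
Step 14: union(0, 3) -> merged; set of 0 now {0, 1, 2, 3, 5}
Step 15: union(2, 3) -> already same set; set of 2 now {0, 1, 2, 3, 5}
Step 16: find(3) -> no change; set of 3 is {0, 1, 2, 3, 5}
Step 17: find(2) -> no change; set of 2 is {0, 1, 2, 3, 5}
Set of 0: {0, 1, 2, 3, 5}; 2 is a member.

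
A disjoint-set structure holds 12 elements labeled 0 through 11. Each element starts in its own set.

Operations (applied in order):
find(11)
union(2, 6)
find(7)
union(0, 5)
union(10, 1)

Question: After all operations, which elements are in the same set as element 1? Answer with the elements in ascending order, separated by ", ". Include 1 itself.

Answer: 1, 10

Derivation:
Step 1: find(11) -> no change; set of 11 is {11}
Step 2: union(2, 6) -> merged; set of 2 now {2, 6}
Step 3: find(7) -> no change; set of 7 is {7}
Step 4: union(0, 5) -> merged; set of 0 now {0, 5}
Step 5: union(10, 1) -> merged; set of 10 now {1, 10}
Component of 1: {1, 10}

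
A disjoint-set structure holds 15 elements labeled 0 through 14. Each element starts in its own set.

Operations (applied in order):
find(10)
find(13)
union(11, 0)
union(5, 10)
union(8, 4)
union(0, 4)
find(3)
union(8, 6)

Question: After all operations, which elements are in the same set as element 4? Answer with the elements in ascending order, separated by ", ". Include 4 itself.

Answer: 0, 4, 6, 8, 11

Derivation:
Step 1: find(10) -> no change; set of 10 is {10}
Step 2: find(13) -> no change; set of 13 is {13}
Step 3: union(11, 0) -> merged; set of 11 now {0, 11}
Step 4: union(5, 10) -> merged; set of 5 now {5, 10}
Step 5: union(8, 4) -> merged; set of 8 now {4, 8}
Step 6: union(0, 4) -> merged; set of 0 now {0, 4, 8, 11}
Step 7: find(3) -> no change; set of 3 is {3}
Step 8: union(8, 6) -> merged; set of 8 now {0, 4, 6, 8, 11}
Component of 4: {0, 4, 6, 8, 11}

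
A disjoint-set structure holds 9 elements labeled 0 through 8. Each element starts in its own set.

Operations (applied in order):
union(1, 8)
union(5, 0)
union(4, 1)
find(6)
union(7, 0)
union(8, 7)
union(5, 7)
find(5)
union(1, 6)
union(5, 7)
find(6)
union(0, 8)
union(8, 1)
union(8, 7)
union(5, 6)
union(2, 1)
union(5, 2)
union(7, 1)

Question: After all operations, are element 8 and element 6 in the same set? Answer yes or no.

Answer: yes

Derivation:
Step 1: union(1, 8) -> merged; set of 1 now {1, 8}
Step 2: union(5, 0) -> merged; set of 5 now {0, 5}
Step 3: union(4, 1) -> merged; set of 4 now {1, 4, 8}
Step 4: find(6) -> no change; set of 6 is {6}
Step 5: union(7, 0) -> merged; set of 7 now {0, 5, 7}
Step 6: union(8, 7) -> merged; set of 8 now {0, 1, 4, 5, 7, 8}
Step 7: union(5, 7) -> already same set; set of 5 now {0, 1, 4, 5, 7, 8}
Step 8: find(5) -> no change; set of 5 is {0, 1, 4, 5, 7, 8}
Step 9: union(1, 6) -> merged; set of 1 now {0, 1, 4, 5, 6, 7, 8}
Step 10: union(5, 7) -> already same set; set of 5 now {0, 1, 4, 5, 6, 7, 8}
Step 11: find(6) -> no change; set of 6 is {0, 1, 4, 5, 6, 7, 8}
Step 12: union(0, 8) -> already same set; set of 0 now {0, 1, 4, 5, 6, 7, 8}
Step 13: union(8, 1) -> already same set; set of 8 now {0, 1, 4, 5, 6, 7, 8}
Step 14: union(8, 7) -> already same set; set of 8 now {0, 1, 4, 5, 6, 7, 8}
Step 15: union(5, 6) -> already same set; set of 5 now {0, 1, 4, 5, 6, 7, 8}
Step 16: union(2, 1) -> merged; set of 2 now {0, 1, 2, 4, 5, 6, 7, 8}
Step 17: union(5, 2) -> already same set; set of 5 now {0, 1, 2, 4, 5, 6, 7, 8}
Step 18: union(7, 1) -> already same set; set of 7 now {0, 1, 2, 4, 5, 6, 7, 8}
Set of 8: {0, 1, 2, 4, 5, 6, 7, 8}; 6 is a member.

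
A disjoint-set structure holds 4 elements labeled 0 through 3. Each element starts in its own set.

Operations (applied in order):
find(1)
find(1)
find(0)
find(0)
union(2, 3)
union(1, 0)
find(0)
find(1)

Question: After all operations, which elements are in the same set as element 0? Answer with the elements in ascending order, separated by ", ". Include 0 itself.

Step 1: find(1) -> no change; set of 1 is {1}
Step 2: find(1) -> no change; set of 1 is {1}
Step 3: find(0) -> no change; set of 0 is {0}
Step 4: find(0) -> no change; set of 0 is {0}
Step 5: union(2, 3) -> merged; set of 2 now {2, 3}
Step 6: union(1, 0) -> merged; set of 1 now {0, 1}
Step 7: find(0) -> no change; set of 0 is {0, 1}
Step 8: find(1) -> no change; set of 1 is {0, 1}
Component of 0: {0, 1}

Answer: 0, 1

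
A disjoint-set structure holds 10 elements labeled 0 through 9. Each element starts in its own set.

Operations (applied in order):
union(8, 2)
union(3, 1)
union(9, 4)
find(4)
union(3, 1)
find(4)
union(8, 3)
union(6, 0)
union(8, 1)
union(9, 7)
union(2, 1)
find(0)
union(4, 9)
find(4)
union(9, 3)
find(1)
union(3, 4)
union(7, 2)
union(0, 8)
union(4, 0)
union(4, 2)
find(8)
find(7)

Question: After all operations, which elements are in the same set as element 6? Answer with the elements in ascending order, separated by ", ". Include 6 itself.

Step 1: union(8, 2) -> merged; set of 8 now {2, 8}
Step 2: union(3, 1) -> merged; set of 3 now {1, 3}
Step 3: union(9, 4) -> merged; set of 9 now {4, 9}
Step 4: find(4) -> no change; set of 4 is {4, 9}
Step 5: union(3, 1) -> already same set; set of 3 now {1, 3}
Step 6: find(4) -> no change; set of 4 is {4, 9}
Step 7: union(8, 3) -> merged; set of 8 now {1, 2, 3, 8}
Step 8: union(6, 0) -> merged; set of 6 now {0, 6}
Step 9: union(8, 1) -> already same set; set of 8 now {1, 2, 3, 8}
Step 10: union(9, 7) -> merged; set of 9 now {4, 7, 9}
Step 11: union(2, 1) -> already same set; set of 2 now {1, 2, 3, 8}
Step 12: find(0) -> no change; set of 0 is {0, 6}
Step 13: union(4, 9) -> already same set; set of 4 now {4, 7, 9}
Step 14: find(4) -> no change; set of 4 is {4, 7, 9}
Step 15: union(9, 3) -> merged; set of 9 now {1, 2, 3, 4, 7, 8, 9}
Step 16: find(1) -> no change; set of 1 is {1, 2, 3, 4, 7, 8, 9}
Step 17: union(3, 4) -> already same set; set of 3 now {1, 2, 3, 4, 7, 8, 9}
Step 18: union(7, 2) -> already same set; set of 7 now {1, 2, 3, 4, 7, 8, 9}
Step 19: union(0, 8) -> merged; set of 0 now {0, 1, 2, 3, 4, 6, 7, 8, 9}
Step 20: union(4, 0) -> already same set; set of 4 now {0, 1, 2, 3, 4, 6, 7, 8, 9}
Step 21: union(4, 2) -> already same set; set of 4 now {0, 1, 2, 3, 4, 6, 7, 8, 9}
Step 22: find(8) -> no change; set of 8 is {0, 1, 2, 3, 4, 6, 7, 8, 9}
Step 23: find(7) -> no change; set of 7 is {0, 1, 2, 3, 4, 6, 7, 8, 9}
Component of 6: {0, 1, 2, 3, 4, 6, 7, 8, 9}

Answer: 0, 1, 2, 3, 4, 6, 7, 8, 9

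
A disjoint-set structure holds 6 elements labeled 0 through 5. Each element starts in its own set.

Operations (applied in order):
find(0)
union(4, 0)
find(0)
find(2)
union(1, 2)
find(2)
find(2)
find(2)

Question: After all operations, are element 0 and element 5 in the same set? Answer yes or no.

Step 1: find(0) -> no change; set of 0 is {0}
Step 2: union(4, 0) -> merged; set of 4 now {0, 4}
Step 3: find(0) -> no change; set of 0 is {0, 4}
Step 4: find(2) -> no change; set of 2 is {2}
Step 5: union(1, 2) -> merged; set of 1 now {1, 2}
Step 6: find(2) -> no change; set of 2 is {1, 2}
Step 7: find(2) -> no change; set of 2 is {1, 2}
Step 8: find(2) -> no change; set of 2 is {1, 2}
Set of 0: {0, 4}; 5 is not a member.

Answer: no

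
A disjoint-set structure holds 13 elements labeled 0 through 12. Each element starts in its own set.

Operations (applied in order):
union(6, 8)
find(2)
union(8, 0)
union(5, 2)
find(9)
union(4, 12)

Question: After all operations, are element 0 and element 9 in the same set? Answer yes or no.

Step 1: union(6, 8) -> merged; set of 6 now {6, 8}
Step 2: find(2) -> no change; set of 2 is {2}
Step 3: union(8, 0) -> merged; set of 8 now {0, 6, 8}
Step 4: union(5, 2) -> merged; set of 5 now {2, 5}
Step 5: find(9) -> no change; set of 9 is {9}
Step 6: union(4, 12) -> merged; set of 4 now {4, 12}
Set of 0: {0, 6, 8}; 9 is not a member.

Answer: no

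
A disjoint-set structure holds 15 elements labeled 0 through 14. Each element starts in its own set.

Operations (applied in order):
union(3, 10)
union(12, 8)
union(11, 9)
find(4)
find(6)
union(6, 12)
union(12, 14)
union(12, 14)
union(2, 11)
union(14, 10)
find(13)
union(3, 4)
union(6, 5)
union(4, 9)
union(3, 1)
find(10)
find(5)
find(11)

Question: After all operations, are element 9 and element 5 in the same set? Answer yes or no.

Step 1: union(3, 10) -> merged; set of 3 now {3, 10}
Step 2: union(12, 8) -> merged; set of 12 now {8, 12}
Step 3: union(11, 9) -> merged; set of 11 now {9, 11}
Step 4: find(4) -> no change; set of 4 is {4}
Step 5: find(6) -> no change; set of 6 is {6}
Step 6: union(6, 12) -> merged; set of 6 now {6, 8, 12}
Step 7: union(12, 14) -> merged; set of 12 now {6, 8, 12, 14}
Step 8: union(12, 14) -> already same set; set of 12 now {6, 8, 12, 14}
Step 9: union(2, 11) -> merged; set of 2 now {2, 9, 11}
Step 10: union(14, 10) -> merged; set of 14 now {3, 6, 8, 10, 12, 14}
Step 11: find(13) -> no change; set of 13 is {13}
Step 12: union(3, 4) -> merged; set of 3 now {3, 4, 6, 8, 10, 12, 14}
Step 13: union(6, 5) -> merged; set of 6 now {3, 4, 5, 6, 8, 10, 12, 14}
Step 14: union(4, 9) -> merged; set of 4 now {2, 3, 4, 5, 6, 8, 9, 10, 11, 12, 14}
Step 15: union(3, 1) -> merged; set of 3 now {1, 2, 3, 4, 5, 6, 8, 9, 10, 11, 12, 14}
Step 16: find(10) -> no change; set of 10 is {1, 2, 3, 4, 5, 6, 8, 9, 10, 11, 12, 14}
Step 17: find(5) -> no change; set of 5 is {1, 2, 3, 4, 5, 6, 8, 9, 10, 11, 12, 14}
Step 18: find(11) -> no change; set of 11 is {1, 2, 3, 4, 5, 6, 8, 9, 10, 11, 12, 14}
Set of 9: {1, 2, 3, 4, 5, 6, 8, 9, 10, 11, 12, 14}; 5 is a member.

Answer: yes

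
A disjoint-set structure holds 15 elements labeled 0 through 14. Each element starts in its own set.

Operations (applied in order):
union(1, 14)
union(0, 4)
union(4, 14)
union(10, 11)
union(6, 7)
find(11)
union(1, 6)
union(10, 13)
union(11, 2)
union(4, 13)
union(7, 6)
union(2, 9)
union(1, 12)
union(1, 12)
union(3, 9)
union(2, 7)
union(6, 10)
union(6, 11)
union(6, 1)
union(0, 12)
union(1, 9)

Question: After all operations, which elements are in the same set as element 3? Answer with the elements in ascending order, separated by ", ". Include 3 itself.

Step 1: union(1, 14) -> merged; set of 1 now {1, 14}
Step 2: union(0, 4) -> merged; set of 0 now {0, 4}
Step 3: union(4, 14) -> merged; set of 4 now {0, 1, 4, 14}
Step 4: union(10, 11) -> merged; set of 10 now {10, 11}
Step 5: union(6, 7) -> merged; set of 6 now {6, 7}
Step 6: find(11) -> no change; set of 11 is {10, 11}
Step 7: union(1, 6) -> merged; set of 1 now {0, 1, 4, 6, 7, 14}
Step 8: union(10, 13) -> merged; set of 10 now {10, 11, 13}
Step 9: union(11, 2) -> merged; set of 11 now {2, 10, 11, 13}
Step 10: union(4, 13) -> merged; set of 4 now {0, 1, 2, 4, 6, 7, 10, 11, 13, 14}
Step 11: union(7, 6) -> already same set; set of 7 now {0, 1, 2, 4, 6, 7, 10, 11, 13, 14}
Step 12: union(2, 9) -> merged; set of 2 now {0, 1, 2, 4, 6, 7, 9, 10, 11, 13, 14}
Step 13: union(1, 12) -> merged; set of 1 now {0, 1, 2, 4, 6, 7, 9, 10, 11, 12, 13, 14}
Step 14: union(1, 12) -> already same set; set of 1 now {0, 1, 2, 4, 6, 7, 9, 10, 11, 12, 13, 14}
Step 15: union(3, 9) -> merged; set of 3 now {0, 1, 2, 3, 4, 6, 7, 9, 10, 11, 12, 13, 14}
Step 16: union(2, 7) -> already same set; set of 2 now {0, 1, 2, 3, 4, 6, 7, 9, 10, 11, 12, 13, 14}
Step 17: union(6, 10) -> already same set; set of 6 now {0, 1, 2, 3, 4, 6, 7, 9, 10, 11, 12, 13, 14}
Step 18: union(6, 11) -> already same set; set of 6 now {0, 1, 2, 3, 4, 6, 7, 9, 10, 11, 12, 13, 14}
Step 19: union(6, 1) -> already same set; set of 6 now {0, 1, 2, 3, 4, 6, 7, 9, 10, 11, 12, 13, 14}
Step 20: union(0, 12) -> already same set; set of 0 now {0, 1, 2, 3, 4, 6, 7, 9, 10, 11, 12, 13, 14}
Step 21: union(1, 9) -> already same set; set of 1 now {0, 1, 2, 3, 4, 6, 7, 9, 10, 11, 12, 13, 14}
Component of 3: {0, 1, 2, 3, 4, 6, 7, 9, 10, 11, 12, 13, 14}

Answer: 0, 1, 2, 3, 4, 6, 7, 9, 10, 11, 12, 13, 14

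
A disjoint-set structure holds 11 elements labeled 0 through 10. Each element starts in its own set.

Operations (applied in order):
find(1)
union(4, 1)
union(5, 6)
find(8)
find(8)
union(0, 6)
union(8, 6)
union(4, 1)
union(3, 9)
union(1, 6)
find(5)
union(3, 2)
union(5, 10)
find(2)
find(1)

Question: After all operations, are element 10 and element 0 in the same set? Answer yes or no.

Answer: yes

Derivation:
Step 1: find(1) -> no change; set of 1 is {1}
Step 2: union(4, 1) -> merged; set of 4 now {1, 4}
Step 3: union(5, 6) -> merged; set of 5 now {5, 6}
Step 4: find(8) -> no change; set of 8 is {8}
Step 5: find(8) -> no change; set of 8 is {8}
Step 6: union(0, 6) -> merged; set of 0 now {0, 5, 6}
Step 7: union(8, 6) -> merged; set of 8 now {0, 5, 6, 8}
Step 8: union(4, 1) -> already same set; set of 4 now {1, 4}
Step 9: union(3, 9) -> merged; set of 3 now {3, 9}
Step 10: union(1, 6) -> merged; set of 1 now {0, 1, 4, 5, 6, 8}
Step 11: find(5) -> no change; set of 5 is {0, 1, 4, 5, 6, 8}
Step 12: union(3, 2) -> merged; set of 3 now {2, 3, 9}
Step 13: union(5, 10) -> merged; set of 5 now {0, 1, 4, 5, 6, 8, 10}
Step 14: find(2) -> no change; set of 2 is {2, 3, 9}
Step 15: find(1) -> no change; set of 1 is {0, 1, 4, 5, 6, 8, 10}
Set of 10: {0, 1, 4, 5, 6, 8, 10}; 0 is a member.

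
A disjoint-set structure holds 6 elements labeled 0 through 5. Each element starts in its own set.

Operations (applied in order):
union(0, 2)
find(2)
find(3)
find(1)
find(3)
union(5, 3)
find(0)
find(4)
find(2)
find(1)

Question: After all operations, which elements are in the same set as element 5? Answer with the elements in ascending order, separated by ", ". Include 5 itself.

Answer: 3, 5

Derivation:
Step 1: union(0, 2) -> merged; set of 0 now {0, 2}
Step 2: find(2) -> no change; set of 2 is {0, 2}
Step 3: find(3) -> no change; set of 3 is {3}
Step 4: find(1) -> no change; set of 1 is {1}
Step 5: find(3) -> no change; set of 3 is {3}
Step 6: union(5, 3) -> merged; set of 5 now {3, 5}
Step 7: find(0) -> no change; set of 0 is {0, 2}
Step 8: find(4) -> no change; set of 4 is {4}
Step 9: find(2) -> no change; set of 2 is {0, 2}
Step 10: find(1) -> no change; set of 1 is {1}
Component of 5: {3, 5}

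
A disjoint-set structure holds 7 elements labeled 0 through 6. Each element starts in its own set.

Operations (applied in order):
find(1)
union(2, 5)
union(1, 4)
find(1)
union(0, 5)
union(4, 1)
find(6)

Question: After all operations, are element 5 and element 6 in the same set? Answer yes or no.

Step 1: find(1) -> no change; set of 1 is {1}
Step 2: union(2, 5) -> merged; set of 2 now {2, 5}
Step 3: union(1, 4) -> merged; set of 1 now {1, 4}
Step 4: find(1) -> no change; set of 1 is {1, 4}
Step 5: union(0, 5) -> merged; set of 0 now {0, 2, 5}
Step 6: union(4, 1) -> already same set; set of 4 now {1, 4}
Step 7: find(6) -> no change; set of 6 is {6}
Set of 5: {0, 2, 5}; 6 is not a member.

Answer: no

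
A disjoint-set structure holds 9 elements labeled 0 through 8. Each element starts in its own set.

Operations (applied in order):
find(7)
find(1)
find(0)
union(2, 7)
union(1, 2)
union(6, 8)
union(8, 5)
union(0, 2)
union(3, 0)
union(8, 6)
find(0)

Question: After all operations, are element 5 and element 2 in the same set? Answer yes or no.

Answer: no

Derivation:
Step 1: find(7) -> no change; set of 7 is {7}
Step 2: find(1) -> no change; set of 1 is {1}
Step 3: find(0) -> no change; set of 0 is {0}
Step 4: union(2, 7) -> merged; set of 2 now {2, 7}
Step 5: union(1, 2) -> merged; set of 1 now {1, 2, 7}
Step 6: union(6, 8) -> merged; set of 6 now {6, 8}
Step 7: union(8, 5) -> merged; set of 8 now {5, 6, 8}
Step 8: union(0, 2) -> merged; set of 0 now {0, 1, 2, 7}
Step 9: union(3, 0) -> merged; set of 3 now {0, 1, 2, 3, 7}
Step 10: union(8, 6) -> already same set; set of 8 now {5, 6, 8}
Step 11: find(0) -> no change; set of 0 is {0, 1, 2, 3, 7}
Set of 5: {5, 6, 8}; 2 is not a member.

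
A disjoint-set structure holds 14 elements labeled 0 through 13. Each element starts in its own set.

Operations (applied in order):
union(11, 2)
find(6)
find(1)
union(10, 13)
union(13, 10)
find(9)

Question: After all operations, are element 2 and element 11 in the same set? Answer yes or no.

Answer: yes

Derivation:
Step 1: union(11, 2) -> merged; set of 11 now {2, 11}
Step 2: find(6) -> no change; set of 6 is {6}
Step 3: find(1) -> no change; set of 1 is {1}
Step 4: union(10, 13) -> merged; set of 10 now {10, 13}
Step 5: union(13, 10) -> already same set; set of 13 now {10, 13}
Step 6: find(9) -> no change; set of 9 is {9}
Set of 2: {2, 11}; 11 is a member.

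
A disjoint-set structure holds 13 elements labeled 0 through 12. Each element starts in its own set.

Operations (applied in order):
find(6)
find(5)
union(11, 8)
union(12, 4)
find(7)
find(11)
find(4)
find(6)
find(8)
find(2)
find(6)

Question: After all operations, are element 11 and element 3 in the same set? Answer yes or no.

Answer: no

Derivation:
Step 1: find(6) -> no change; set of 6 is {6}
Step 2: find(5) -> no change; set of 5 is {5}
Step 3: union(11, 8) -> merged; set of 11 now {8, 11}
Step 4: union(12, 4) -> merged; set of 12 now {4, 12}
Step 5: find(7) -> no change; set of 7 is {7}
Step 6: find(11) -> no change; set of 11 is {8, 11}
Step 7: find(4) -> no change; set of 4 is {4, 12}
Step 8: find(6) -> no change; set of 6 is {6}
Step 9: find(8) -> no change; set of 8 is {8, 11}
Step 10: find(2) -> no change; set of 2 is {2}
Step 11: find(6) -> no change; set of 6 is {6}
Set of 11: {8, 11}; 3 is not a member.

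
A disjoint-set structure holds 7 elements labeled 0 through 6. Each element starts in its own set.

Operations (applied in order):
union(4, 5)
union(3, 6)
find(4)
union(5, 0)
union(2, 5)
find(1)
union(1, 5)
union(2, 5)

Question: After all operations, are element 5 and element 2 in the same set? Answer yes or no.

Step 1: union(4, 5) -> merged; set of 4 now {4, 5}
Step 2: union(3, 6) -> merged; set of 3 now {3, 6}
Step 3: find(4) -> no change; set of 4 is {4, 5}
Step 4: union(5, 0) -> merged; set of 5 now {0, 4, 5}
Step 5: union(2, 5) -> merged; set of 2 now {0, 2, 4, 5}
Step 6: find(1) -> no change; set of 1 is {1}
Step 7: union(1, 5) -> merged; set of 1 now {0, 1, 2, 4, 5}
Step 8: union(2, 5) -> already same set; set of 2 now {0, 1, 2, 4, 5}
Set of 5: {0, 1, 2, 4, 5}; 2 is a member.

Answer: yes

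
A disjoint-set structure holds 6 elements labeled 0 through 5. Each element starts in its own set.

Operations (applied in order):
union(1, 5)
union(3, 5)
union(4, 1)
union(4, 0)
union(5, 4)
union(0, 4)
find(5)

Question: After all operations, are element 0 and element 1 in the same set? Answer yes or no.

Step 1: union(1, 5) -> merged; set of 1 now {1, 5}
Step 2: union(3, 5) -> merged; set of 3 now {1, 3, 5}
Step 3: union(4, 1) -> merged; set of 4 now {1, 3, 4, 5}
Step 4: union(4, 0) -> merged; set of 4 now {0, 1, 3, 4, 5}
Step 5: union(5, 4) -> already same set; set of 5 now {0, 1, 3, 4, 5}
Step 6: union(0, 4) -> already same set; set of 0 now {0, 1, 3, 4, 5}
Step 7: find(5) -> no change; set of 5 is {0, 1, 3, 4, 5}
Set of 0: {0, 1, 3, 4, 5}; 1 is a member.

Answer: yes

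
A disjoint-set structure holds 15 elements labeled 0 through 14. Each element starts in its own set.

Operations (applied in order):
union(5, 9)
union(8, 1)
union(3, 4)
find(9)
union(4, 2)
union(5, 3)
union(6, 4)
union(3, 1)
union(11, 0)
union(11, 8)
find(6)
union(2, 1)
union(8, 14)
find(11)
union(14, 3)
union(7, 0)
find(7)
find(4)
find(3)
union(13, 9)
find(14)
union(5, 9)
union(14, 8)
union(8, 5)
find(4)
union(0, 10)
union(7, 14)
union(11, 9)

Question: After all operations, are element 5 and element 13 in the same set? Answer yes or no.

Step 1: union(5, 9) -> merged; set of 5 now {5, 9}
Step 2: union(8, 1) -> merged; set of 8 now {1, 8}
Step 3: union(3, 4) -> merged; set of 3 now {3, 4}
Step 4: find(9) -> no change; set of 9 is {5, 9}
Step 5: union(4, 2) -> merged; set of 4 now {2, 3, 4}
Step 6: union(5, 3) -> merged; set of 5 now {2, 3, 4, 5, 9}
Step 7: union(6, 4) -> merged; set of 6 now {2, 3, 4, 5, 6, 9}
Step 8: union(3, 1) -> merged; set of 3 now {1, 2, 3, 4, 5, 6, 8, 9}
Step 9: union(11, 0) -> merged; set of 11 now {0, 11}
Step 10: union(11, 8) -> merged; set of 11 now {0, 1, 2, 3, 4, 5, 6, 8, 9, 11}
Step 11: find(6) -> no change; set of 6 is {0, 1, 2, 3, 4, 5, 6, 8, 9, 11}
Step 12: union(2, 1) -> already same set; set of 2 now {0, 1, 2, 3, 4, 5, 6, 8, 9, 11}
Step 13: union(8, 14) -> merged; set of 8 now {0, 1, 2, 3, 4, 5, 6, 8, 9, 11, 14}
Step 14: find(11) -> no change; set of 11 is {0, 1, 2, 3, 4, 5, 6, 8, 9, 11, 14}
Step 15: union(14, 3) -> already same set; set of 14 now {0, 1, 2, 3, 4, 5, 6, 8, 9, 11, 14}
Step 16: union(7, 0) -> merged; set of 7 now {0, 1, 2, 3, 4, 5, 6, 7, 8, 9, 11, 14}
Step 17: find(7) -> no change; set of 7 is {0, 1, 2, 3, 4, 5, 6, 7, 8, 9, 11, 14}
Step 18: find(4) -> no change; set of 4 is {0, 1, 2, 3, 4, 5, 6, 7, 8, 9, 11, 14}
Step 19: find(3) -> no change; set of 3 is {0, 1, 2, 3, 4, 5, 6, 7, 8, 9, 11, 14}
Step 20: union(13, 9) -> merged; set of 13 now {0, 1, 2, 3, 4, 5, 6, 7, 8, 9, 11, 13, 14}
Step 21: find(14) -> no change; set of 14 is {0, 1, 2, 3, 4, 5, 6, 7, 8, 9, 11, 13, 14}
Step 22: union(5, 9) -> already same set; set of 5 now {0, 1, 2, 3, 4, 5, 6, 7, 8, 9, 11, 13, 14}
Step 23: union(14, 8) -> already same set; set of 14 now {0, 1, 2, 3, 4, 5, 6, 7, 8, 9, 11, 13, 14}
Step 24: union(8, 5) -> already same set; set of 8 now {0, 1, 2, 3, 4, 5, 6, 7, 8, 9, 11, 13, 14}
Step 25: find(4) -> no change; set of 4 is {0, 1, 2, 3, 4, 5, 6, 7, 8, 9, 11, 13, 14}
Step 26: union(0, 10) -> merged; set of 0 now {0, 1, 2, 3, 4, 5, 6, 7, 8, 9, 10, 11, 13, 14}
Step 27: union(7, 14) -> already same set; set of 7 now {0, 1, 2, 3, 4, 5, 6, 7, 8, 9, 10, 11, 13, 14}
Step 28: union(11, 9) -> already same set; set of 11 now {0, 1, 2, 3, 4, 5, 6, 7, 8, 9, 10, 11, 13, 14}
Set of 5: {0, 1, 2, 3, 4, 5, 6, 7, 8, 9, 10, 11, 13, 14}; 13 is a member.

Answer: yes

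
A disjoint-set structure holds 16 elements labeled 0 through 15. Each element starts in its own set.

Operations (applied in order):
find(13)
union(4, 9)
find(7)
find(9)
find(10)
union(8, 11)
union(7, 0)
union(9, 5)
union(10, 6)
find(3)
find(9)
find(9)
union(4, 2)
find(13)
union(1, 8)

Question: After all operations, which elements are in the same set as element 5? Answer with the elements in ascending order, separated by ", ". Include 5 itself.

Step 1: find(13) -> no change; set of 13 is {13}
Step 2: union(4, 9) -> merged; set of 4 now {4, 9}
Step 3: find(7) -> no change; set of 7 is {7}
Step 4: find(9) -> no change; set of 9 is {4, 9}
Step 5: find(10) -> no change; set of 10 is {10}
Step 6: union(8, 11) -> merged; set of 8 now {8, 11}
Step 7: union(7, 0) -> merged; set of 7 now {0, 7}
Step 8: union(9, 5) -> merged; set of 9 now {4, 5, 9}
Step 9: union(10, 6) -> merged; set of 10 now {6, 10}
Step 10: find(3) -> no change; set of 3 is {3}
Step 11: find(9) -> no change; set of 9 is {4, 5, 9}
Step 12: find(9) -> no change; set of 9 is {4, 5, 9}
Step 13: union(4, 2) -> merged; set of 4 now {2, 4, 5, 9}
Step 14: find(13) -> no change; set of 13 is {13}
Step 15: union(1, 8) -> merged; set of 1 now {1, 8, 11}
Component of 5: {2, 4, 5, 9}

Answer: 2, 4, 5, 9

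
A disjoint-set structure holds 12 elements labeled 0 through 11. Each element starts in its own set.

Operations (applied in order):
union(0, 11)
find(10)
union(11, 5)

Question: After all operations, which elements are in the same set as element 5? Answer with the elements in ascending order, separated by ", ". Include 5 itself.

Step 1: union(0, 11) -> merged; set of 0 now {0, 11}
Step 2: find(10) -> no change; set of 10 is {10}
Step 3: union(11, 5) -> merged; set of 11 now {0, 5, 11}
Component of 5: {0, 5, 11}

Answer: 0, 5, 11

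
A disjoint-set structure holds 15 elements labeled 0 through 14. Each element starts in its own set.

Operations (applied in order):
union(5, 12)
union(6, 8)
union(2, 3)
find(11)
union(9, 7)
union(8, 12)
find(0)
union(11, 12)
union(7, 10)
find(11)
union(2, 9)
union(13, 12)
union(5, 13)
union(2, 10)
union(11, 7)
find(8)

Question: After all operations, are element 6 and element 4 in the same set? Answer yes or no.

Step 1: union(5, 12) -> merged; set of 5 now {5, 12}
Step 2: union(6, 8) -> merged; set of 6 now {6, 8}
Step 3: union(2, 3) -> merged; set of 2 now {2, 3}
Step 4: find(11) -> no change; set of 11 is {11}
Step 5: union(9, 7) -> merged; set of 9 now {7, 9}
Step 6: union(8, 12) -> merged; set of 8 now {5, 6, 8, 12}
Step 7: find(0) -> no change; set of 0 is {0}
Step 8: union(11, 12) -> merged; set of 11 now {5, 6, 8, 11, 12}
Step 9: union(7, 10) -> merged; set of 7 now {7, 9, 10}
Step 10: find(11) -> no change; set of 11 is {5, 6, 8, 11, 12}
Step 11: union(2, 9) -> merged; set of 2 now {2, 3, 7, 9, 10}
Step 12: union(13, 12) -> merged; set of 13 now {5, 6, 8, 11, 12, 13}
Step 13: union(5, 13) -> already same set; set of 5 now {5, 6, 8, 11, 12, 13}
Step 14: union(2, 10) -> already same set; set of 2 now {2, 3, 7, 9, 10}
Step 15: union(11, 7) -> merged; set of 11 now {2, 3, 5, 6, 7, 8, 9, 10, 11, 12, 13}
Step 16: find(8) -> no change; set of 8 is {2, 3, 5, 6, 7, 8, 9, 10, 11, 12, 13}
Set of 6: {2, 3, 5, 6, 7, 8, 9, 10, 11, 12, 13}; 4 is not a member.

Answer: no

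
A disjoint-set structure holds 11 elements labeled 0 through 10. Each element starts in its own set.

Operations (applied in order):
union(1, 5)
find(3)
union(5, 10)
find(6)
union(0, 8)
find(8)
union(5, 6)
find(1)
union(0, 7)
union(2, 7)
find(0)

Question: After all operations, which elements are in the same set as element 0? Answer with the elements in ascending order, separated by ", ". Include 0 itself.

Step 1: union(1, 5) -> merged; set of 1 now {1, 5}
Step 2: find(3) -> no change; set of 3 is {3}
Step 3: union(5, 10) -> merged; set of 5 now {1, 5, 10}
Step 4: find(6) -> no change; set of 6 is {6}
Step 5: union(0, 8) -> merged; set of 0 now {0, 8}
Step 6: find(8) -> no change; set of 8 is {0, 8}
Step 7: union(5, 6) -> merged; set of 5 now {1, 5, 6, 10}
Step 8: find(1) -> no change; set of 1 is {1, 5, 6, 10}
Step 9: union(0, 7) -> merged; set of 0 now {0, 7, 8}
Step 10: union(2, 7) -> merged; set of 2 now {0, 2, 7, 8}
Step 11: find(0) -> no change; set of 0 is {0, 2, 7, 8}
Component of 0: {0, 2, 7, 8}

Answer: 0, 2, 7, 8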